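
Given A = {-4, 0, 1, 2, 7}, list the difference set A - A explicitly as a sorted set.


A - A = {a - a' : a, a' ∈ A}.
Compute a - a' for each ordered pair (a, a'):
a = -4: -4--4=0, -4-0=-4, -4-1=-5, -4-2=-6, -4-7=-11
a = 0: 0--4=4, 0-0=0, 0-1=-1, 0-2=-2, 0-7=-7
a = 1: 1--4=5, 1-0=1, 1-1=0, 1-2=-1, 1-7=-6
a = 2: 2--4=6, 2-0=2, 2-1=1, 2-2=0, 2-7=-5
a = 7: 7--4=11, 7-0=7, 7-1=6, 7-2=5, 7-7=0
Collecting distinct values (and noting 0 appears from a-a):
A - A = {-11, -7, -6, -5, -4, -2, -1, 0, 1, 2, 4, 5, 6, 7, 11}
|A - A| = 15

A - A = {-11, -7, -6, -5, -4, -2, -1, 0, 1, 2, 4, 5, 6, 7, 11}


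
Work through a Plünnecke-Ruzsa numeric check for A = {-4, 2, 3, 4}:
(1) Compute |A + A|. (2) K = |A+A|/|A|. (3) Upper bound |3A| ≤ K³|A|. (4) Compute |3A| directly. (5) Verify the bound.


|A| = 4.
Step 1: Compute A + A by enumerating all 16 pairs.
A + A = {-8, -2, -1, 0, 4, 5, 6, 7, 8}, so |A + A| = 9.
Step 2: Doubling constant K = |A + A|/|A| = 9/4 = 9/4 ≈ 2.2500.
Step 3: Plünnecke-Ruzsa gives |3A| ≤ K³·|A| = (2.2500)³ · 4 ≈ 45.5625.
Step 4: Compute 3A = A + A + A directly by enumerating all triples (a,b,c) ∈ A³; |3A| = 16.
Step 5: Check 16 ≤ 45.5625? Yes ✓.

K = 9/4, Plünnecke-Ruzsa bound K³|A| ≈ 45.5625, |3A| = 16, inequality holds.


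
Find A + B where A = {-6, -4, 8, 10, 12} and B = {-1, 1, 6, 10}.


A + B = {a + b : a ∈ A, b ∈ B}.
Enumerate all |A|·|B| = 5·4 = 20 pairs (a, b) and collect distinct sums.
a = -6: -6+-1=-7, -6+1=-5, -6+6=0, -6+10=4
a = -4: -4+-1=-5, -4+1=-3, -4+6=2, -4+10=6
a = 8: 8+-1=7, 8+1=9, 8+6=14, 8+10=18
a = 10: 10+-1=9, 10+1=11, 10+6=16, 10+10=20
a = 12: 12+-1=11, 12+1=13, 12+6=18, 12+10=22
Collecting distinct sums: A + B = {-7, -5, -3, 0, 2, 4, 6, 7, 9, 11, 13, 14, 16, 18, 20, 22}
|A + B| = 16

A + B = {-7, -5, -3, 0, 2, 4, 6, 7, 9, 11, 13, 14, 16, 18, 20, 22}


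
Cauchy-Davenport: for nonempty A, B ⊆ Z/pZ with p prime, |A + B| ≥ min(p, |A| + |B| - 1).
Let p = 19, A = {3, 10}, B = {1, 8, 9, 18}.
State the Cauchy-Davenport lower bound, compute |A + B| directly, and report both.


Cauchy-Davenport: |A + B| ≥ min(p, |A| + |B| - 1) for A, B nonempty in Z/pZ.
|A| = 2, |B| = 4, p = 19.
CD lower bound = min(19, 2 + 4 - 1) = min(19, 5) = 5.
Compute A + B mod 19 directly:
a = 3: 3+1=4, 3+8=11, 3+9=12, 3+18=2
a = 10: 10+1=11, 10+8=18, 10+9=0, 10+18=9
A + B = {0, 2, 4, 9, 11, 12, 18}, so |A + B| = 7.
Verify: 7 ≥ 5? Yes ✓.

CD lower bound = 5, actual |A + B| = 7.


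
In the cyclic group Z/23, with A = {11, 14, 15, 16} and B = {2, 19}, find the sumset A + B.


Work in Z/23Z: reduce every sum a + b modulo 23.
Enumerate all 8 pairs:
a = 11: 11+2=13, 11+19=7
a = 14: 14+2=16, 14+19=10
a = 15: 15+2=17, 15+19=11
a = 16: 16+2=18, 16+19=12
Distinct residues collected: {7, 10, 11, 12, 13, 16, 17, 18}
|A + B| = 8 (out of 23 total residues).

A + B = {7, 10, 11, 12, 13, 16, 17, 18}


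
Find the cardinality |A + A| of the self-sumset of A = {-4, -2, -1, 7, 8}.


A + A = {a + a' : a, a' ∈ A}; |A| = 5.
General bounds: 2|A| - 1 ≤ |A + A| ≤ |A|(|A|+1)/2, i.e. 9 ≤ |A + A| ≤ 15.
Lower bound 2|A|-1 is attained iff A is an arithmetic progression.
Enumerate sums a + a' for a ≤ a' (symmetric, so this suffices):
a = -4: -4+-4=-8, -4+-2=-6, -4+-1=-5, -4+7=3, -4+8=4
a = -2: -2+-2=-4, -2+-1=-3, -2+7=5, -2+8=6
a = -1: -1+-1=-2, -1+7=6, -1+8=7
a = 7: 7+7=14, 7+8=15
a = 8: 8+8=16
Distinct sums: {-8, -6, -5, -4, -3, -2, 3, 4, 5, 6, 7, 14, 15, 16}
|A + A| = 14

|A + A| = 14


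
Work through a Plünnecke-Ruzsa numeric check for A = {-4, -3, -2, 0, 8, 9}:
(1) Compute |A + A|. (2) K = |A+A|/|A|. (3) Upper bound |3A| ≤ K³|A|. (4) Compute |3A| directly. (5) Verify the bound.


|A| = 6.
Step 1: Compute A + A by enumerating all 36 pairs.
A + A = {-8, -7, -6, -5, -4, -3, -2, 0, 4, 5, 6, 7, 8, 9, 16, 17, 18}, so |A + A| = 17.
Step 2: Doubling constant K = |A + A|/|A| = 17/6 = 17/6 ≈ 2.8333.
Step 3: Plünnecke-Ruzsa gives |3A| ≤ K³·|A| = (2.8333)³ · 6 ≈ 136.4722.
Step 4: Compute 3A = A + A + A directly by enumerating all triples (a,b,c) ∈ A³; |3A| = 32.
Step 5: Check 32 ≤ 136.4722? Yes ✓.

K = 17/6, Plünnecke-Ruzsa bound K³|A| ≈ 136.4722, |3A| = 32, inequality holds.


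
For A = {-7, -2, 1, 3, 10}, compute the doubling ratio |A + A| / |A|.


|A| = 5.
Compute A + A by enumerating all 25 pairs.
A + A = {-14, -9, -6, -4, -1, 1, 2, 3, 4, 6, 8, 11, 13, 20}, so |A + A| = 14.
K = |A + A| / |A| = 14/5 (already in lowest terms) ≈ 2.8000.
Reference: AP of size 5 gives K = 9/5 ≈ 1.8000; a fully generic set of size 5 gives K ≈ 3.0000.

|A| = 5, |A + A| = 14, K = 14/5.


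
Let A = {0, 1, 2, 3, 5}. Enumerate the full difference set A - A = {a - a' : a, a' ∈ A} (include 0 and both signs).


A - A = {a - a' : a, a' ∈ A}.
Compute a - a' for each ordered pair (a, a'):
a = 0: 0-0=0, 0-1=-1, 0-2=-2, 0-3=-3, 0-5=-5
a = 1: 1-0=1, 1-1=0, 1-2=-1, 1-3=-2, 1-5=-4
a = 2: 2-0=2, 2-1=1, 2-2=0, 2-3=-1, 2-5=-3
a = 3: 3-0=3, 3-1=2, 3-2=1, 3-3=0, 3-5=-2
a = 5: 5-0=5, 5-1=4, 5-2=3, 5-3=2, 5-5=0
Collecting distinct values (and noting 0 appears from a-a):
A - A = {-5, -4, -3, -2, -1, 0, 1, 2, 3, 4, 5}
|A - A| = 11

A - A = {-5, -4, -3, -2, -1, 0, 1, 2, 3, 4, 5}


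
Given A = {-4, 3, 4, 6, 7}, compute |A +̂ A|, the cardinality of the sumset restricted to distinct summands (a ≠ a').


Restricted sumset: A +̂ A = {a + a' : a ∈ A, a' ∈ A, a ≠ a'}.
Equivalently, take A + A and drop any sum 2a that is achievable ONLY as a + a for a ∈ A (i.e. sums representable only with equal summands).
Enumerate pairs (a, a') with a < a' (symmetric, so each unordered pair gives one sum; this covers all a ≠ a'):
  -4 + 3 = -1
  -4 + 4 = 0
  -4 + 6 = 2
  -4 + 7 = 3
  3 + 4 = 7
  3 + 6 = 9
  3 + 7 = 10
  4 + 6 = 10
  4 + 7 = 11
  6 + 7 = 13
Collected distinct sums: {-1, 0, 2, 3, 7, 9, 10, 11, 13}
|A +̂ A| = 9
(Reference bound: |A +̂ A| ≥ 2|A| - 3 for |A| ≥ 2, with |A| = 5 giving ≥ 7.)

|A +̂ A| = 9


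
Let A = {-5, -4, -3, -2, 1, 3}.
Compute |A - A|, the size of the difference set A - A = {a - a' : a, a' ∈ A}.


A - A = {a - a' : a, a' ∈ A}; |A| = 6.
Bounds: 2|A|-1 ≤ |A - A| ≤ |A|² - |A| + 1, i.e. 11 ≤ |A - A| ≤ 31.
Note: 0 ∈ A - A always (from a - a). The set is symmetric: if d ∈ A - A then -d ∈ A - A.
Enumerate nonzero differences d = a - a' with a > a' (then include -d):
Positive differences: {1, 2, 3, 4, 5, 6, 7, 8}
Full difference set: {0} ∪ (positive diffs) ∪ (negative diffs).
|A - A| = 1 + 2·8 = 17 (matches direct enumeration: 17).

|A - A| = 17


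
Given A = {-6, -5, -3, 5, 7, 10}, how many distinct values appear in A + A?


A + A = {a + a' : a, a' ∈ A}; |A| = 6.
General bounds: 2|A| - 1 ≤ |A + A| ≤ |A|(|A|+1)/2, i.e. 11 ≤ |A + A| ≤ 21.
Lower bound 2|A|-1 is attained iff A is an arithmetic progression.
Enumerate sums a + a' for a ≤ a' (symmetric, so this suffices):
a = -6: -6+-6=-12, -6+-5=-11, -6+-3=-9, -6+5=-1, -6+7=1, -6+10=4
a = -5: -5+-5=-10, -5+-3=-8, -5+5=0, -5+7=2, -5+10=5
a = -3: -3+-3=-6, -3+5=2, -3+7=4, -3+10=7
a = 5: 5+5=10, 5+7=12, 5+10=15
a = 7: 7+7=14, 7+10=17
a = 10: 10+10=20
Distinct sums: {-12, -11, -10, -9, -8, -6, -1, 0, 1, 2, 4, 5, 7, 10, 12, 14, 15, 17, 20}
|A + A| = 19

|A + A| = 19


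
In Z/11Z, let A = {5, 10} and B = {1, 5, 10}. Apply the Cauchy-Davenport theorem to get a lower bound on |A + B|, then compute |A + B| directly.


Cauchy-Davenport: |A + B| ≥ min(p, |A| + |B| - 1) for A, B nonempty in Z/pZ.
|A| = 2, |B| = 3, p = 11.
CD lower bound = min(11, 2 + 3 - 1) = min(11, 4) = 4.
Compute A + B mod 11 directly:
a = 5: 5+1=6, 5+5=10, 5+10=4
a = 10: 10+1=0, 10+5=4, 10+10=9
A + B = {0, 4, 6, 9, 10}, so |A + B| = 5.
Verify: 5 ≥ 4? Yes ✓.

CD lower bound = 4, actual |A + B| = 5.


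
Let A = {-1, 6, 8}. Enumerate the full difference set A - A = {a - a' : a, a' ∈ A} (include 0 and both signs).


A - A = {a - a' : a, a' ∈ A}.
Compute a - a' for each ordered pair (a, a'):
a = -1: -1--1=0, -1-6=-7, -1-8=-9
a = 6: 6--1=7, 6-6=0, 6-8=-2
a = 8: 8--1=9, 8-6=2, 8-8=0
Collecting distinct values (and noting 0 appears from a-a):
A - A = {-9, -7, -2, 0, 2, 7, 9}
|A - A| = 7

A - A = {-9, -7, -2, 0, 2, 7, 9}


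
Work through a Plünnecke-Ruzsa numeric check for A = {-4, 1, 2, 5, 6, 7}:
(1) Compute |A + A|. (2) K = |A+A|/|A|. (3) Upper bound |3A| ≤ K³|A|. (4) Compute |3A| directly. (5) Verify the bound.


|A| = 6.
Step 1: Compute A + A by enumerating all 36 pairs.
A + A = {-8, -3, -2, 1, 2, 3, 4, 6, 7, 8, 9, 10, 11, 12, 13, 14}, so |A + A| = 16.
Step 2: Doubling constant K = |A + A|/|A| = 16/6 = 16/6 ≈ 2.6667.
Step 3: Plünnecke-Ruzsa gives |3A| ≤ K³·|A| = (2.6667)³ · 6 ≈ 113.7778.
Step 4: Compute 3A = A + A + A directly by enumerating all triples (a,b,c) ∈ A³; |3A| = 27.
Step 5: Check 27 ≤ 113.7778? Yes ✓.

K = 16/6, Plünnecke-Ruzsa bound K³|A| ≈ 113.7778, |3A| = 27, inequality holds.


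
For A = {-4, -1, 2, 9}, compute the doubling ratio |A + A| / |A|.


|A| = 4.
Compute A + A by enumerating all 16 pairs.
A + A = {-8, -5, -2, 1, 4, 5, 8, 11, 18}, so |A + A| = 9.
K = |A + A| / |A| = 9/4 (already in lowest terms) ≈ 2.2500.
Reference: AP of size 4 gives K = 7/4 ≈ 1.7500; a fully generic set of size 4 gives K ≈ 2.5000.

|A| = 4, |A + A| = 9, K = 9/4.


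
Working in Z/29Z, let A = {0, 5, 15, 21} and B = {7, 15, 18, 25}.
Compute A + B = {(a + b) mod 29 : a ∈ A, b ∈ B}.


Work in Z/29Z: reduce every sum a + b modulo 29.
Enumerate all 16 pairs:
a = 0: 0+7=7, 0+15=15, 0+18=18, 0+25=25
a = 5: 5+7=12, 5+15=20, 5+18=23, 5+25=1
a = 15: 15+7=22, 15+15=1, 15+18=4, 15+25=11
a = 21: 21+7=28, 21+15=7, 21+18=10, 21+25=17
Distinct residues collected: {1, 4, 7, 10, 11, 12, 15, 17, 18, 20, 22, 23, 25, 28}
|A + B| = 14 (out of 29 total residues).

A + B = {1, 4, 7, 10, 11, 12, 15, 17, 18, 20, 22, 23, 25, 28}


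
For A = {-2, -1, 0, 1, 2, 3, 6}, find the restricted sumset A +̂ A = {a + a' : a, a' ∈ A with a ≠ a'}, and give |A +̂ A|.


Restricted sumset: A +̂ A = {a + a' : a ∈ A, a' ∈ A, a ≠ a'}.
Equivalently, take A + A and drop any sum 2a that is achievable ONLY as a + a for a ∈ A (i.e. sums representable only with equal summands).
Enumerate pairs (a, a') with a < a' (symmetric, so each unordered pair gives one sum; this covers all a ≠ a'):
  -2 + -1 = -3
  -2 + 0 = -2
  -2 + 1 = -1
  -2 + 2 = 0
  -2 + 3 = 1
  -2 + 6 = 4
  -1 + 0 = -1
  -1 + 1 = 0
  -1 + 2 = 1
  -1 + 3 = 2
  -1 + 6 = 5
  0 + 1 = 1
  0 + 2 = 2
  0 + 3 = 3
  0 + 6 = 6
  1 + 2 = 3
  1 + 3 = 4
  1 + 6 = 7
  2 + 3 = 5
  2 + 6 = 8
  3 + 6 = 9
Collected distinct sums: {-3, -2, -1, 0, 1, 2, 3, 4, 5, 6, 7, 8, 9}
|A +̂ A| = 13
(Reference bound: |A +̂ A| ≥ 2|A| - 3 for |A| ≥ 2, with |A| = 7 giving ≥ 11.)

|A +̂ A| = 13


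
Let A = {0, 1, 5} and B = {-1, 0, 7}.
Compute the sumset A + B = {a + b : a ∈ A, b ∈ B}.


A + B = {a + b : a ∈ A, b ∈ B}.
Enumerate all |A|·|B| = 3·3 = 9 pairs (a, b) and collect distinct sums.
a = 0: 0+-1=-1, 0+0=0, 0+7=7
a = 1: 1+-1=0, 1+0=1, 1+7=8
a = 5: 5+-1=4, 5+0=5, 5+7=12
Collecting distinct sums: A + B = {-1, 0, 1, 4, 5, 7, 8, 12}
|A + B| = 8

A + B = {-1, 0, 1, 4, 5, 7, 8, 12}


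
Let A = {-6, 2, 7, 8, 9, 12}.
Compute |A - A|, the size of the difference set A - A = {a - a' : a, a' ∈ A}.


A - A = {a - a' : a, a' ∈ A}; |A| = 6.
Bounds: 2|A|-1 ≤ |A - A| ≤ |A|² - |A| + 1, i.e. 11 ≤ |A - A| ≤ 31.
Note: 0 ∈ A - A always (from a - a). The set is symmetric: if d ∈ A - A then -d ∈ A - A.
Enumerate nonzero differences d = a - a' with a > a' (then include -d):
Positive differences: {1, 2, 3, 4, 5, 6, 7, 8, 10, 13, 14, 15, 18}
Full difference set: {0} ∪ (positive diffs) ∪ (negative diffs).
|A - A| = 1 + 2·13 = 27 (matches direct enumeration: 27).

|A - A| = 27


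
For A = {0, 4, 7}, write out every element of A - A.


A - A = {a - a' : a, a' ∈ A}.
Compute a - a' for each ordered pair (a, a'):
a = 0: 0-0=0, 0-4=-4, 0-7=-7
a = 4: 4-0=4, 4-4=0, 4-7=-3
a = 7: 7-0=7, 7-4=3, 7-7=0
Collecting distinct values (and noting 0 appears from a-a):
A - A = {-7, -4, -3, 0, 3, 4, 7}
|A - A| = 7

A - A = {-7, -4, -3, 0, 3, 4, 7}


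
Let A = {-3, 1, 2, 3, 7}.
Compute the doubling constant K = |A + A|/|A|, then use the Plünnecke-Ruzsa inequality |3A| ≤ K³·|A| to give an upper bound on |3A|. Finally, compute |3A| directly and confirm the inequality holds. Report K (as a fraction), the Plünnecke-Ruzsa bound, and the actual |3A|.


|A| = 5.
Step 1: Compute A + A by enumerating all 25 pairs.
A + A = {-6, -2, -1, 0, 2, 3, 4, 5, 6, 8, 9, 10, 14}, so |A + A| = 13.
Step 2: Doubling constant K = |A + A|/|A| = 13/5 = 13/5 ≈ 2.6000.
Step 3: Plünnecke-Ruzsa gives |3A| ≤ K³·|A| = (2.6000)³ · 5 ≈ 87.8800.
Step 4: Compute 3A = A + A + A directly by enumerating all triples (a,b,c) ∈ A³; |3A| = 23.
Step 5: Check 23 ≤ 87.8800? Yes ✓.

K = 13/5, Plünnecke-Ruzsa bound K³|A| ≈ 87.8800, |3A| = 23, inequality holds.


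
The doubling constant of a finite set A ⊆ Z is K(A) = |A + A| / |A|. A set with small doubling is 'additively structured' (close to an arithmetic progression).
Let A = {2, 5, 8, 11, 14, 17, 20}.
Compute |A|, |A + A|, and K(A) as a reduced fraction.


|A| = 7.
Compute A + A by enumerating all 49 pairs.
A + A = {4, 7, 10, 13, 16, 19, 22, 25, 28, 31, 34, 37, 40}, so |A + A| = 13.
K = |A + A| / |A| = 13/7 (already in lowest terms) ≈ 1.8571.
Reference: AP of size 7 gives K = 13/7 ≈ 1.8571; a fully generic set of size 7 gives K ≈ 4.0000.

|A| = 7, |A + A| = 13, K = 13/7.


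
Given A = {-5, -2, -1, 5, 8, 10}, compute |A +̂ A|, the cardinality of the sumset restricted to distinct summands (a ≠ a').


Restricted sumset: A +̂ A = {a + a' : a ∈ A, a' ∈ A, a ≠ a'}.
Equivalently, take A + A and drop any sum 2a that is achievable ONLY as a + a for a ∈ A (i.e. sums representable only with equal summands).
Enumerate pairs (a, a') with a < a' (symmetric, so each unordered pair gives one sum; this covers all a ≠ a'):
  -5 + -2 = -7
  -5 + -1 = -6
  -5 + 5 = 0
  -5 + 8 = 3
  -5 + 10 = 5
  -2 + -1 = -3
  -2 + 5 = 3
  -2 + 8 = 6
  -2 + 10 = 8
  -1 + 5 = 4
  -1 + 8 = 7
  -1 + 10 = 9
  5 + 8 = 13
  5 + 10 = 15
  8 + 10 = 18
Collected distinct sums: {-7, -6, -3, 0, 3, 4, 5, 6, 7, 8, 9, 13, 15, 18}
|A +̂ A| = 14
(Reference bound: |A +̂ A| ≥ 2|A| - 3 for |A| ≥ 2, with |A| = 6 giving ≥ 9.)

|A +̂ A| = 14


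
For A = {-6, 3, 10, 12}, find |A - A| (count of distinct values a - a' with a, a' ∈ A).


A - A = {a - a' : a, a' ∈ A}; |A| = 4.
Bounds: 2|A|-1 ≤ |A - A| ≤ |A|² - |A| + 1, i.e. 7 ≤ |A - A| ≤ 13.
Note: 0 ∈ A - A always (from a - a). The set is symmetric: if d ∈ A - A then -d ∈ A - A.
Enumerate nonzero differences d = a - a' with a > a' (then include -d):
Positive differences: {2, 7, 9, 16, 18}
Full difference set: {0} ∪ (positive diffs) ∪ (negative diffs).
|A - A| = 1 + 2·5 = 11 (matches direct enumeration: 11).

|A - A| = 11


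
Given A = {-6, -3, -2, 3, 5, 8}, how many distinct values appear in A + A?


A + A = {a + a' : a, a' ∈ A}; |A| = 6.
General bounds: 2|A| - 1 ≤ |A + A| ≤ |A|(|A|+1)/2, i.e. 11 ≤ |A + A| ≤ 21.
Lower bound 2|A|-1 is attained iff A is an arithmetic progression.
Enumerate sums a + a' for a ≤ a' (symmetric, so this suffices):
a = -6: -6+-6=-12, -6+-3=-9, -6+-2=-8, -6+3=-3, -6+5=-1, -6+8=2
a = -3: -3+-3=-6, -3+-2=-5, -3+3=0, -3+5=2, -3+8=5
a = -2: -2+-2=-4, -2+3=1, -2+5=3, -2+8=6
a = 3: 3+3=6, 3+5=8, 3+8=11
a = 5: 5+5=10, 5+8=13
a = 8: 8+8=16
Distinct sums: {-12, -9, -8, -6, -5, -4, -3, -1, 0, 1, 2, 3, 5, 6, 8, 10, 11, 13, 16}
|A + A| = 19

|A + A| = 19


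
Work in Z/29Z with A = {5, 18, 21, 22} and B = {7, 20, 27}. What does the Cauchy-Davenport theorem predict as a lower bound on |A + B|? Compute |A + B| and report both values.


Cauchy-Davenport: |A + B| ≥ min(p, |A| + |B| - 1) for A, B nonempty in Z/pZ.
|A| = 4, |B| = 3, p = 29.
CD lower bound = min(29, 4 + 3 - 1) = min(29, 6) = 6.
Compute A + B mod 29 directly:
a = 5: 5+7=12, 5+20=25, 5+27=3
a = 18: 18+7=25, 18+20=9, 18+27=16
a = 21: 21+7=28, 21+20=12, 21+27=19
a = 22: 22+7=0, 22+20=13, 22+27=20
A + B = {0, 3, 9, 12, 13, 16, 19, 20, 25, 28}, so |A + B| = 10.
Verify: 10 ≥ 6? Yes ✓.

CD lower bound = 6, actual |A + B| = 10.


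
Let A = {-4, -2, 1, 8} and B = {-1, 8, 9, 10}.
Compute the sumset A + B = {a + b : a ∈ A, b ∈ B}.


A + B = {a + b : a ∈ A, b ∈ B}.
Enumerate all |A|·|B| = 4·4 = 16 pairs (a, b) and collect distinct sums.
a = -4: -4+-1=-5, -4+8=4, -4+9=5, -4+10=6
a = -2: -2+-1=-3, -2+8=6, -2+9=7, -2+10=8
a = 1: 1+-1=0, 1+8=9, 1+9=10, 1+10=11
a = 8: 8+-1=7, 8+8=16, 8+9=17, 8+10=18
Collecting distinct sums: A + B = {-5, -3, 0, 4, 5, 6, 7, 8, 9, 10, 11, 16, 17, 18}
|A + B| = 14

A + B = {-5, -3, 0, 4, 5, 6, 7, 8, 9, 10, 11, 16, 17, 18}


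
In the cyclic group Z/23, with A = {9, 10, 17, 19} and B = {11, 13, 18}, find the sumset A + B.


Work in Z/23Z: reduce every sum a + b modulo 23.
Enumerate all 12 pairs:
a = 9: 9+11=20, 9+13=22, 9+18=4
a = 10: 10+11=21, 10+13=0, 10+18=5
a = 17: 17+11=5, 17+13=7, 17+18=12
a = 19: 19+11=7, 19+13=9, 19+18=14
Distinct residues collected: {0, 4, 5, 7, 9, 12, 14, 20, 21, 22}
|A + B| = 10 (out of 23 total residues).

A + B = {0, 4, 5, 7, 9, 12, 14, 20, 21, 22}


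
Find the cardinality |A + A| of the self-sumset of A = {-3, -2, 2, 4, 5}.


A + A = {a + a' : a, a' ∈ A}; |A| = 5.
General bounds: 2|A| - 1 ≤ |A + A| ≤ |A|(|A|+1)/2, i.e. 9 ≤ |A + A| ≤ 15.
Lower bound 2|A|-1 is attained iff A is an arithmetic progression.
Enumerate sums a + a' for a ≤ a' (symmetric, so this suffices):
a = -3: -3+-3=-6, -3+-2=-5, -3+2=-1, -3+4=1, -3+5=2
a = -2: -2+-2=-4, -2+2=0, -2+4=2, -2+5=3
a = 2: 2+2=4, 2+4=6, 2+5=7
a = 4: 4+4=8, 4+5=9
a = 5: 5+5=10
Distinct sums: {-6, -5, -4, -1, 0, 1, 2, 3, 4, 6, 7, 8, 9, 10}
|A + A| = 14

|A + A| = 14


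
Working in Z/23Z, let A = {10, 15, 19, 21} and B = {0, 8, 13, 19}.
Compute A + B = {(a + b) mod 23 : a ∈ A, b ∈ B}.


Work in Z/23Z: reduce every sum a + b modulo 23.
Enumerate all 16 pairs:
a = 10: 10+0=10, 10+8=18, 10+13=0, 10+19=6
a = 15: 15+0=15, 15+8=0, 15+13=5, 15+19=11
a = 19: 19+0=19, 19+8=4, 19+13=9, 19+19=15
a = 21: 21+0=21, 21+8=6, 21+13=11, 21+19=17
Distinct residues collected: {0, 4, 5, 6, 9, 10, 11, 15, 17, 18, 19, 21}
|A + B| = 12 (out of 23 total residues).

A + B = {0, 4, 5, 6, 9, 10, 11, 15, 17, 18, 19, 21}


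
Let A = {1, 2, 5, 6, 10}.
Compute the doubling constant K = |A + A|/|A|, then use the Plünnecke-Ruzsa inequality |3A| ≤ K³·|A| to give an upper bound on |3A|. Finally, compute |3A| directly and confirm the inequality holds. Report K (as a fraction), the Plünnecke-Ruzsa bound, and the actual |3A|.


|A| = 5.
Step 1: Compute A + A by enumerating all 25 pairs.
A + A = {2, 3, 4, 6, 7, 8, 10, 11, 12, 15, 16, 20}, so |A + A| = 12.
Step 2: Doubling constant K = |A + A|/|A| = 12/5 = 12/5 ≈ 2.4000.
Step 3: Plünnecke-Ruzsa gives |3A| ≤ K³·|A| = (2.4000)³ · 5 ≈ 69.1200.
Step 4: Compute 3A = A + A + A directly by enumerating all triples (a,b,c) ∈ A³; |3A| = 22.
Step 5: Check 22 ≤ 69.1200? Yes ✓.

K = 12/5, Plünnecke-Ruzsa bound K³|A| ≈ 69.1200, |3A| = 22, inequality holds.


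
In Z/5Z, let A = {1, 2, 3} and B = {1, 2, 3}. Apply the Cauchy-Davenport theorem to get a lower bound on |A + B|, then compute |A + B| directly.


Cauchy-Davenport: |A + B| ≥ min(p, |A| + |B| - 1) for A, B nonempty in Z/pZ.
|A| = 3, |B| = 3, p = 5.
CD lower bound = min(5, 3 + 3 - 1) = min(5, 5) = 5.
Compute A + B mod 5 directly:
a = 1: 1+1=2, 1+2=3, 1+3=4
a = 2: 2+1=3, 2+2=4, 2+3=0
a = 3: 3+1=4, 3+2=0, 3+3=1
A + B = {0, 1, 2, 3, 4}, so |A + B| = 5.
Verify: 5 ≥ 5? Yes ✓.

CD lower bound = 5, actual |A + B| = 5.


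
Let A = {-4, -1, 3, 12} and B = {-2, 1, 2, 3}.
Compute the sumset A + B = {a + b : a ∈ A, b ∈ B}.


A + B = {a + b : a ∈ A, b ∈ B}.
Enumerate all |A|·|B| = 4·4 = 16 pairs (a, b) and collect distinct sums.
a = -4: -4+-2=-6, -4+1=-3, -4+2=-2, -4+3=-1
a = -1: -1+-2=-3, -1+1=0, -1+2=1, -1+3=2
a = 3: 3+-2=1, 3+1=4, 3+2=5, 3+3=6
a = 12: 12+-2=10, 12+1=13, 12+2=14, 12+3=15
Collecting distinct sums: A + B = {-6, -3, -2, -1, 0, 1, 2, 4, 5, 6, 10, 13, 14, 15}
|A + B| = 14

A + B = {-6, -3, -2, -1, 0, 1, 2, 4, 5, 6, 10, 13, 14, 15}


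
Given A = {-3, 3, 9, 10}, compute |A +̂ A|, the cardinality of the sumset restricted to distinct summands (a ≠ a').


Restricted sumset: A +̂ A = {a + a' : a ∈ A, a' ∈ A, a ≠ a'}.
Equivalently, take A + A and drop any sum 2a that is achievable ONLY as a + a for a ∈ A (i.e. sums representable only with equal summands).
Enumerate pairs (a, a') with a < a' (symmetric, so each unordered pair gives one sum; this covers all a ≠ a'):
  -3 + 3 = 0
  -3 + 9 = 6
  -3 + 10 = 7
  3 + 9 = 12
  3 + 10 = 13
  9 + 10 = 19
Collected distinct sums: {0, 6, 7, 12, 13, 19}
|A +̂ A| = 6
(Reference bound: |A +̂ A| ≥ 2|A| - 3 for |A| ≥ 2, with |A| = 4 giving ≥ 5.)

|A +̂ A| = 6


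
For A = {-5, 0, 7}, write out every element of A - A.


A - A = {a - a' : a, a' ∈ A}.
Compute a - a' for each ordered pair (a, a'):
a = -5: -5--5=0, -5-0=-5, -5-7=-12
a = 0: 0--5=5, 0-0=0, 0-7=-7
a = 7: 7--5=12, 7-0=7, 7-7=0
Collecting distinct values (and noting 0 appears from a-a):
A - A = {-12, -7, -5, 0, 5, 7, 12}
|A - A| = 7

A - A = {-12, -7, -5, 0, 5, 7, 12}


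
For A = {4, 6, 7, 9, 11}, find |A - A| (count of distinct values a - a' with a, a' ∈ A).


A - A = {a - a' : a, a' ∈ A}; |A| = 5.
Bounds: 2|A|-1 ≤ |A - A| ≤ |A|² - |A| + 1, i.e. 9 ≤ |A - A| ≤ 21.
Note: 0 ∈ A - A always (from a - a). The set is symmetric: if d ∈ A - A then -d ∈ A - A.
Enumerate nonzero differences d = a - a' with a > a' (then include -d):
Positive differences: {1, 2, 3, 4, 5, 7}
Full difference set: {0} ∪ (positive diffs) ∪ (negative diffs).
|A - A| = 1 + 2·6 = 13 (matches direct enumeration: 13).

|A - A| = 13


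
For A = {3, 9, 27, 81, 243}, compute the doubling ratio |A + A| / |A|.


|A| = 5.
Compute A + A by enumerating all 25 pairs.
A + A = {6, 12, 18, 30, 36, 54, 84, 90, 108, 162, 246, 252, 270, 324, 486}, so |A + A| = 15.
K = |A + A| / |A| = 15/5 = 3/1 ≈ 3.0000.
Reference: AP of size 5 gives K = 9/5 ≈ 1.8000; a fully generic set of size 5 gives K ≈ 3.0000.

|A| = 5, |A + A| = 15, K = 15/5 = 3/1.


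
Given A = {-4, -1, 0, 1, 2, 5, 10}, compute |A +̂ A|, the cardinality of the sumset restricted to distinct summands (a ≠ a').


Restricted sumset: A +̂ A = {a + a' : a ∈ A, a' ∈ A, a ≠ a'}.
Equivalently, take A + A and drop any sum 2a that is achievable ONLY as a + a for a ∈ A (i.e. sums representable only with equal summands).
Enumerate pairs (a, a') with a < a' (symmetric, so each unordered pair gives one sum; this covers all a ≠ a'):
  -4 + -1 = -5
  -4 + 0 = -4
  -4 + 1 = -3
  -4 + 2 = -2
  -4 + 5 = 1
  -4 + 10 = 6
  -1 + 0 = -1
  -1 + 1 = 0
  -1 + 2 = 1
  -1 + 5 = 4
  -1 + 10 = 9
  0 + 1 = 1
  0 + 2 = 2
  0 + 5 = 5
  0 + 10 = 10
  1 + 2 = 3
  1 + 5 = 6
  1 + 10 = 11
  2 + 5 = 7
  2 + 10 = 12
  5 + 10 = 15
Collected distinct sums: {-5, -4, -3, -2, -1, 0, 1, 2, 3, 4, 5, 6, 7, 9, 10, 11, 12, 15}
|A +̂ A| = 18
(Reference bound: |A +̂ A| ≥ 2|A| - 3 for |A| ≥ 2, with |A| = 7 giving ≥ 11.)

|A +̂ A| = 18


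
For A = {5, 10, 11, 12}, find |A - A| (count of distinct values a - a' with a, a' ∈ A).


A - A = {a - a' : a, a' ∈ A}; |A| = 4.
Bounds: 2|A|-1 ≤ |A - A| ≤ |A|² - |A| + 1, i.e. 7 ≤ |A - A| ≤ 13.
Note: 0 ∈ A - A always (from a - a). The set is symmetric: if d ∈ A - A then -d ∈ A - A.
Enumerate nonzero differences d = a - a' with a > a' (then include -d):
Positive differences: {1, 2, 5, 6, 7}
Full difference set: {0} ∪ (positive diffs) ∪ (negative diffs).
|A - A| = 1 + 2·5 = 11 (matches direct enumeration: 11).

|A - A| = 11


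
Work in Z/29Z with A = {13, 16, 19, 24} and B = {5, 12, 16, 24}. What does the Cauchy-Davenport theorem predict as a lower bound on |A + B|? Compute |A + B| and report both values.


Cauchy-Davenport: |A + B| ≥ min(p, |A| + |B| - 1) for A, B nonempty in Z/pZ.
|A| = 4, |B| = 4, p = 29.
CD lower bound = min(29, 4 + 4 - 1) = min(29, 7) = 7.
Compute A + B mod 29 directly:
a = 13: 13+5=18, 13+12=25, 13+16=0, 13+24=8
a = 16: 16+5=21, 16+12=28, 16+16=3, 16+24=11
a = 19: 19+5=24, 19+12=2, 19+16=6, 19+24=14
a = 24: 24+5=0, 24+12=7, 24+16=11, 24+24=19
A + B = {0, 2, 3, 6, 7, 8, 11, 14, 18, 19, 21, 24, 25, 28}, so |A + B| = 14.
Verify: 14 ≥ 7? Yes ✓.

CD lower bound = 7, actual |A + B| = 14.


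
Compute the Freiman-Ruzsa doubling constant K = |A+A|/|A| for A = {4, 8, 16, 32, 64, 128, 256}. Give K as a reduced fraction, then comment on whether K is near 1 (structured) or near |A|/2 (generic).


|A| = 7.
Compute A + A by enumerating all 49 pairs.
A + A = {8, 12, 16, 20, 24, 32, 36, 40, 48, 64, 68, 72, 80, 96, 128, 132, 136, 144, 160, 192, 256, 260, 264, 272, 288, 320, 384, 512}, so |A + A| = 28.
K = |A + A| / |A| = 28/7 = 4/1 ≈ 4.0000.
Reference: AP of size 7 gives K = 13/7 ≈ 1.8571; a fully generic set of size 7 gives K ≈ 4.0000.

|A| = 7, |A + A| = 28, K = 28/7 = 4/1.


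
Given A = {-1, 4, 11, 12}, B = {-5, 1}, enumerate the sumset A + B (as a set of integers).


A + B = {a + b : a ∈ A, b ∈ B}.
Enumerate all |A|·|B| = 4·2 = 8 pairs (a, b) and collect distinct sums.
a = -1: -1+-5=-6, -1+1=0
a = 4: 4+-5=-1, 4+1=5
a = 11: 11+-5=6, 11+1=12
a = 12: 12+-5=7, 12+1=13
Collecting distinct sums: A + B = {-6, -1, 0, 5, 6, 7, 12, 13}
|A + B| = 8

A + B = {-6, -1, 0, 5, 6, 7, 12, 13}


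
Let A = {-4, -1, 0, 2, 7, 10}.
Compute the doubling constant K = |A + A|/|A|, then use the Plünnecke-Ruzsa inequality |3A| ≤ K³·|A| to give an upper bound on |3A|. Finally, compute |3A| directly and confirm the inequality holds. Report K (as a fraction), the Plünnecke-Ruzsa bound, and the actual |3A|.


|A| = 6.
Step 1: Compute A + A by enumerating all 36 pairs.
A + A = {-8, -5, -4, -2, -1, 0, 1, 2, 3, 4, 6, 7, 9, 10, 12, 14, 17, 20}, so |A + A| = 18.
Step 2: Doubling constant K = |A + A|/|A| = 18/6 = 18/6 ≈ 3.0000.
Step 3: Plünnecke-Ruzsa gives |3A| ≤ K³·|A| = (3.0000)³ · 6 ≈ 162.0000.
Step 4: Compute 3A = A + A + A directly by enumerating all triples (a,b,c) ∈ A³; |3A| = 33.
Step 5: Check 33 ≤ 162.0000? Yes ✓.

K = 18/6, Plünnecke-Ruzsa bound K³|A| ≈ 162.0000, |3A| = 33, inequality holds.


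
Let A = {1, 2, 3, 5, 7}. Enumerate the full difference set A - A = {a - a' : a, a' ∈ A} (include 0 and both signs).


A - A = {a - a' : a, a' ∈ A}.
Compute a - a' for each ordered pair (a, a'):
a = 1: 1-1=0, 1-2=-1, 1-3=-2, 1-5=-4, 1-7=-6
a = 2: 2-1=1, 2-2=0, 2-3=-1, 2-5=-3, 2-7=-5
a = 3: 3-1=2, 3-2=1, 3-3=0, 3-5=-2, 3-7=-4
a = 5: 5-1=4, 5-2=3, 5-3=2, 5-5=0, 5-7=-2
a = 7: 7-1=6, 7-2=5, 7-3=4, 7-5=2, 7-7=0
Collecting distinct values (and noting 0 appears from a-a):
A - A = {-6, -5, -4, -3, -2, -1, 0, 1, 2, 3, 4, 5, 6}
|A - A| = 13

A - A = {-6, -5, -4, -3, -2, -1, 0, 1, 2, 3, 4, 5, 6}


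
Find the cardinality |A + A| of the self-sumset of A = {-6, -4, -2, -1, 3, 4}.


A + A = {a + a' : a, a' ∈ A}; |A| = 6.
General bounds: 2|A| - 1 ≤ |A + A| ≤ |A|(|A|+1)/2, i.e. 11 ≤ |A + A| ≤ 21.
Lower bound 2|A|-1 is attained iff A is an arithmetic progression.
Enumerate sums a + a' for a ≤ a' (symmetric, so this suffices):
a = -6: -6+-6=-12, -6+-4=-10, -6+-2=-8, -6+-1=-7, -6+3=-3, -6+4=-2
a = -4: -4+-4=-8, -4+-2=-6, -4+-1=-5, -4+3=-1, -4+4=0
a = -2: -2+-2=-4, -2+-1=-3, -2+3=1, -2+4=2
a = -1: -1+-1=-2, -1+3=2, -1+4=3
a = 3: 3+3=6, 3+4=7
a = 4: 4+4=8
Distinct sums: {-12, -10, -8, -7, -6, -5, -4, -3, -2, -1, 0, 1, 2, 3, 6, 7, 8}
|A + A| = 17

|A + A| = 17


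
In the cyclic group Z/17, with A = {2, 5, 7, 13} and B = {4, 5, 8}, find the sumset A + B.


Work in Z/17Z: reduce every sum a + b modulo 17.
Enumerate all 12 pairs:
a = 2: 2+4=6, 2+5=7, 2+8=10
a = 5: 5+4=9, 5+5=10, 5+8=13
a = 7: 7+4=11, 7+5=12, 7+8=15
a = 13: 13+4=0, 13+5=1, 13+8=4
Distinct residues collected: {0, 1, 4, 6, 7, 9, 10, 11, 12, 13, 15}
|A + B| = 11 (out of 17 total residues).

A + B = {0, 1, 4, 6, 7, 9, 10, 11, 12, 13, 15}


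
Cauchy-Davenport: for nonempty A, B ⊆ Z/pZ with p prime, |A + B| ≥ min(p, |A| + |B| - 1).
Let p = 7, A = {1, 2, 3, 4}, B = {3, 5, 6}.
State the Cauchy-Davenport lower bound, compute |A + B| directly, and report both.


Cauchy-Davenport: |A + B| ≥ min(p, |A| + |B| - 1) for A, B nonempty in Z/pZ.
|A| = 4, |B| = 3, p = 7.
CD lower bound = min(7, 4 + 3 - 1) = min(7, 6) = 6.
Compute A + B mod 7 directly:
a = 1: 1+3=4, 1+5=6, 1+6=0
a = 2: 2+3=5, 2+5=0, 2+6=1
a = 3: 3+3=6, 3+5=1, 3+6=2
a = 4: 4+3=0, 4+5=2, 4+6=3
A + B = {0, 1, 2, 3, 4, 5, 6}, so |A + B| = 7.
Verify: 7 ≥ 6? Yes ✓.

CD lower bound = 6, actual |A + B| = 7.


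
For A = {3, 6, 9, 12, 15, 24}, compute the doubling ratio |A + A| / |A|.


|A| = 6.
Compute A + A by enumerating all 36 pairs.
A + A = {6, 9, 12, 15, 18, 21, 24, 27, 30, 33, 36, 39, 48}, so |A + A| = 13.
K = |A + A| / |A| = 13/6 (already in lowest terms) ≈ 2.1667.
Reference: AP of size 6 gives K = 11/6 ≈ 1.8333; a fully generic set of size 6 gives K ≈ 3.5000.

|A| = 6, |A + A| = 13, K = 13/6.


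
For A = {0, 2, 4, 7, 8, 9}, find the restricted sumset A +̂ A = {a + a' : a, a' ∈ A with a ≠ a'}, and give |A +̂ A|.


Restricted sumset: A +̂ A = {a + a' : a ∈ A, a' ∈ A, a ≠ a'}.
Equivalently, take A + A and drop any sum 2a that is achievable ONLY as a + a for a ∈ A (i.e. sums representable only with equal summands).
Enumerate pairs (a, a') with a < a' (symmetric, so each unordered pair gives one sum; this covers all a ≠ a'):
  0 + 2 = 2
  0 + 4 = 4
  0 + 7 = 7
  0 + 8 = 8
  0 + 9 = 9
  2 + 4 = 6
  2 + 7 = 9
  2 + 8 = 10
  2 + 9 = 11
  4 + 7 = 11
  4 + 8 = 12
  4 + 9 = 13
  7 + 8 = 15
  7 + 9 = 16
  8 + 9 = 17
Collected distinct sums: {2, 4, 6, 7, 8, 9, 10, 11, 12, 13, 15, 16, 17}
|A +̂ A| = 13
(Reference bound: |A +̂ A| ≥ 2|A| - 3 for |A| ≥ 2, with |A| = 6 giving ≥ 9.)

|A +̂ A| = 13


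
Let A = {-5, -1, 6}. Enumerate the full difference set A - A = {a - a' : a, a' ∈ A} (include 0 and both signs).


A - A = {a - a' : a, a' ∈ A}.
Compute a - a' for each ordered pair (a, a'):
a = -5: -5--5=0, -5--1=-4, -5-6=-11
a = -1: -1--5=4, -1--1=0, -1-6=-7
a = 6: 6--5=11, 6--1=7, 6-6=0
Collecting distinct values (and noting 0 appears from a-a):
A - A = {-11, -7, -4, 0, 4, 7, 11}
|A - A| = 7

A - A = {-11, -7, -4, 0, 4, 7, 11}


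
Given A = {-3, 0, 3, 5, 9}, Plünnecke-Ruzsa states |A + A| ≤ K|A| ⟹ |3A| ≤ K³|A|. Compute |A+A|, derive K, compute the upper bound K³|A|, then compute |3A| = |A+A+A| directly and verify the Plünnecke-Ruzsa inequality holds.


|A| = 5.
Step 1: Compute A + A by enumerating all 25 pairs.
A + A = {-6, -3, 0, 2, 3, 5, 6, 8, 9, 10, 12, 14, 18}, so |A + A| = 13.
Step 2: Doubling constant K = |A + A|/|A| = 13/5 = 13/5 ≈ 2.6000.
Step 3: Plünnecke-Ruzsa gives |3A| ≤ K³·|A| = (2.6000)³ · 5 ≈ 87.8800.
Step 4: Compute 3A = A + A + A directly by enumerating all triples (a,b,c) ∈ A³; |3A| = 24.
Step 5: Check 24 ≤ 87.8800? Yes ✓.

K = 13/5, Plünnecke-Ruzsa bound K³|A| ≈ 87.8800, |3A| = 24, inequality holds.


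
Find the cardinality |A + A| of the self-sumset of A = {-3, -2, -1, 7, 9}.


A + A = {a + a' : a, a' ∈ A}; |A| = 5.
General bounds: 2|A| - 1 ≤ |A + A| ≤ |A|(|A|+1)/2, i.e. 9 ≤ |A + A| ≤ 15.
Lower bound 2|A|-1 is attained iff A is an arithmetic progression.
Enumerate sums a + a' for a ≤ a' (symmetric, so this suffices):
a = -3: -3+-3=-6, -3+-2=-5, -3+-1=-4, -3+7=4, -3+9=6
a = -2: -2+-2=-4, -2+-1=-3, -2+7=5, -2+9=7
a = -1: -1+-1=-2, -1+7=6, -1+9=8
a = 7: 7+7=14, 7+9=16
a = 9: 9+9=18
Distinct sums: {-6, -5, -4, -3, -2, 4, 5, 6, 7, 8, 14, 16, 18}
|A + A| = 13

|A + A| = 13


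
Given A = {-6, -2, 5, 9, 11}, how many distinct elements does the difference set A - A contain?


A - A = {a - a' : a, a' ∈ A}; |A| = 5.
Bounds: 2|A|-1 ≤ |A - A| ≤ |A|² - |A| + 1, i.e. 9 ≤ |A - A| ≤ 21.
Note: 0 ∈ A - A always (from a - a). The set is symmetric: if d ∈ A - A then -d ∈ A - A.
Enumerate nonzero differences d = a - a' with a > a' (then include -d):
Positive differences: {2, 4, 6, 7, 11, 13, 15, 17}
Full difference set: {0} ∪ (positive diffs) ∪ (negative diffs).
|A - A| = 1 + 2·8 = 17 (matches direct enumeration: 17).

|A - A| = 17


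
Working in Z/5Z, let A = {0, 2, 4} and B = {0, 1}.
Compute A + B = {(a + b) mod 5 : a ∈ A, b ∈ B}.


Work in Z/5Z: reduce every sum a + b modulo 5.
Enumerate all 6 pairs:
a = 0: 0+0=0, 0+1=1
a = 2: 2+0=2, 2+1=3
a = 4: 4+0=4, 4+1=0
Distinct residues collected: {0, 1, 2, 3, 4}
|A + B| = 5 (out of 5 total residues).

A + B = {0, 1, 2, 3, 4}


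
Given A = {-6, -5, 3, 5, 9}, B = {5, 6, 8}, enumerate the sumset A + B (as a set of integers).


A + B = {a + b : a ∈ A, b ∈ B}.
Enumerate all |A|·|B| = 5·3 = 15 pairs (a, b) and collect distinct sums.
a = -6: -6+5=-1, -6+6=0, -6+8=2
a = -5: -5+5=0, -5+6=1, -5+8=3
a = 3: 3+5=8, 3+6=9, 3+8=11
a = 5: 5+5=10, 5+6=11, 5+8=13
a = 9: 9+5=14, 9+6=15, 9+8=17
Collecting distinct sums: A + B = {-1, 0, 1, 2, 3, 8, 9, 10, 11, 13, 14, 15, 17}
|A + B| = 13

A + B = {-1, 0, 1, 2, 3, 8, 9, 10, 11, 13, 14, 15, 17}


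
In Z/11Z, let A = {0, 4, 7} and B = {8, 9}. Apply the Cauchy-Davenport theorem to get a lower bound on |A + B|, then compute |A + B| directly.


Cauchy-Davenport: |A + B| ≥ min(p, |A| + |B| - 1) for A, B nonempty in Z/pZ.
|A| = 3, |B| = 2, p = 11.
CD lower bound = min(11, 3 + 2 - 1) = min(11, 4) = 4.
Compute A + B mod 11 directly:
a = 0: 0+8=8, 0+9=9
a = 4: 4+8=1, 4+9=2
a = 7: 7+8=4, 7+9=5
A + B = {1, 2, 4, 5, 8, 9}, so |A + B| = 6.
Verify: 6 ≥ 4? Yes ✓.

CD lower bound = 4, actual |A + B| = 6.


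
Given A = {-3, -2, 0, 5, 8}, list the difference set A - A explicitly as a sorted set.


A - A = {a - a' : a, a' ∈ A}.
Compute a - a' for each ordered pair (a, a'):
a = -3: -3--3=0, -3--2=-1, -3-0=-3, -3-5=-8, -3-8=-11
a = -2: -2--3=1, -2--2=0, -2-0=-2, -2-5=-7, -2-8=-10
a = 0: 0--3=3, 0--2=2, 0-0=0, 0-5=-5, 0-8=-8
a = 5: 5--3=8, 5--2=7, 5-0=5, 5-5=0, 5-8=-3
a = 8: 8--3=11, 8--2=10, 8-0=8, 8-5=3, 8-8=0
Collecting distinct values (and noting 0 appears from a-a):
A - A = {-11, -10, -8, -7, -5, -3, -2, -1, 0, 1, 2, 3, 5, 7, 8, 10, 11}
|A - A| = 17

A - A = {-11, -10, -8, -7, -5, -3, -2, -1, 0, 1, 2, 3, 5, 7, 8, 10, 11}


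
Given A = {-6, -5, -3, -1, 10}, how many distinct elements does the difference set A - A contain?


A - A = {a - a' : a, a' ∈ A}; |A| = 5.
Bounds: 2|A|-1 ≤ |A - A| ≤ |A|² - |A| + 1, i.e. 9 ≤ |A - A| ≤ 21.
Note: 0 ∈ A - A always (from a - a). The set is symmetric: if d ∈ A - A then -d ∈ A - A.
Enumerate nonzero differences d = a - a' with a > a' (then include -d):
Positive differences: {1, 2, 3, 4, 5, 11, 13, 15, 16}
Full difference set: {0} ∪ (positive diffs) ∪ (negative diffs).
|A - A| = 1 + 2·9 = 19 (matches direct enumeration: 19).

|A - A| = 19


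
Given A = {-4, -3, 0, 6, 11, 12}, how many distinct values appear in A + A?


A + A = {a + a' : a, a' ∈ A}; |A| = 6.
General bounds: 2|A| - 1 ≤ |A + A| ≤ |A|(|A|+1)/2, i.e. 11 ≤ |A + A| ≤ 21.
Lower bound 2|A|-1 is attained iff A is an arithmetic progression.
Enumerate sums a + a' for a ≤ a' (symmetric, so this suffices):
a = -4: -4+-4=-8, -4+-3=-7, -4+0=-4, -4+6=2, -4+11=7, -4+12=8
a = -3: -3+-3=-6, -3+0=-3, -3+6=3, -3+11=8, -3+12=9
a = 0: 0+0=0, 0+6=6, 0+11=11, 0+12=12
a = 6: 6+6=12, 6+11=17, 6+12=18
a = 11: 11+11=22, 11+12=23
a = 12: 12+12=24
Distinct sums: {-8, -7, -6, -4, -3, 0, 2, 3, 6, 7, 8, 9, 11, 12, 17, 18, 22, 23, 24}
|A + A| = 19

|A + A| = 19


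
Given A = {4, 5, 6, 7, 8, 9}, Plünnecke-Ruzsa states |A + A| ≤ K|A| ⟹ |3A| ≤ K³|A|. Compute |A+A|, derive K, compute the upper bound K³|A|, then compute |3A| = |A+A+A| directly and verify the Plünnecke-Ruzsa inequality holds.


|A| = 6.
Step 1: Compute A + A by enumerating all 36 pairs.
A + A = {8, 9, 10, 11, 12, 13, 14, 15, 16, 17, 18}, so |A + A| = 11.
Step 2: Doubling constant K = |A + A|/|A| = 11/6 = 11/6 ≈ 1.8333.
Step 3: Plünnecke-Ruzsa gives |3A| ≤ K³·|A| = (1.8333)³ · 6 ≈ 36.9722.
Step 4: Compute 3A = A + A + A directly by enumerating all triples (a,b,c) ∈ A³; |3A| = 16.
Step 5: Check 16 ≤ 36.9722? Yes ✓.

K = 11/6, Plünnecke-Ruzsa bound K³|A| ≈ 36.9722, |3A| = 16, inequality holds.


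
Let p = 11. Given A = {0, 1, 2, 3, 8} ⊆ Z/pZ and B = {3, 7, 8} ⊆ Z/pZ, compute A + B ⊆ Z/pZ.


Work in Z/11Z: reduce every sum a + b modulo 11.
Enumerate all 15 pairs:
a = 0: 0+3=3, 0+7=7, 0+8=8
a = 1: 1+3=4, 1+7=8, 1+8=9
a = 2: 2+3=5, 2+7=9, 2+8=10
a = 3: 3+3=6, 3+7=10, 3+8=0
a = 8: 8+3=0, 8+7=4, 8+8=5
Distinct residues collected: {0, 3, 4, 5, 6, 7, 8, 9, 10}
|A + B| = 9 (out of 11 total residues).

A + B = {0, 3, 4, 5, 6, 7, 8, 9, 10}


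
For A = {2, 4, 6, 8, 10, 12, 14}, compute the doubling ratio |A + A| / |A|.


|A| = 7.
Compute A + A by enumerating all 49 pairs.
A + A = {4, 6, 8, 10, 12, 14, 16, 18, 20, 22, 24, 26, 28}, so |A + A| = 13.
K = |A + A| / |A| = 13/7 (already in lowest terms) ≈ 1.8571.
Reference: AP of size 7 gives K = 13/7 ≈ 1.8571; a fully generic set of size 7 gives K ≈ 4.0000.

|A| = 7, |A + A| = 13, K = 13/7.


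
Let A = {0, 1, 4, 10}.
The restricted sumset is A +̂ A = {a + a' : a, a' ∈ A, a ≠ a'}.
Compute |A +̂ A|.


Restricted sumset: A +̂ A = {a + a' : a ∈ A, a' ∈ A, a ≠ a'}.
Equivalently, take A + A and drop any sum 2a that is achievable ONLY as a + a for a ∈ A (i.e. sums representable only with equal summands).
Enumerate pairs (a, a') with a < a' (symmetric, so each unordered pair gives one sum; this covers all a ≠ a'):
  0 + 1 = 1
  0 + 4 = 4
  0 + 10 = 10
  1 + 4 = 5
  1 + 10 = 11
  4 + 10 = 14
Collected distinct sums: {1, 4, 5, 10, 11, 14}
|A +̂ A| = 6
(Reference bound: |A +̂ A| ≥ 2|A| - 3 for |A| ≥ 2, with |A| = 4 giving ≥ 5.)

|A +̂ A| = 6


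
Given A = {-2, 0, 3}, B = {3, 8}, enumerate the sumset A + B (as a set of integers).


A + B = {a + b : a ∈ A, b ∈ B}.
Enumerate all |A|·|B| = 3·2 = 6 pairs (a, b) and collect distinct sums.
a = -2: -2+3=1, -2+8=6
a = 0: 0+3=3, 0+8=8
a = 3: 3+3=6, 3+8=11
Collecting distinct sums: A + B = {1, 3, 6, 8, 11}
|A + B| = 5

A + B = {1, 3, 6, 8, 11}


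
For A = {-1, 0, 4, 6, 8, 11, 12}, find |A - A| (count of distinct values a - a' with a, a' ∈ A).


A - A = {a - a' : a, a' ∈ A}; |A| = 7.
Bounds: 2|A|-1 ≤ |A - A| ≤ |A|² - |A| + 1, i.e. 13 ≤ |A - A| ≤ 43.
Note: 0 ∈ A - A always (from a - a). The set is symmetric: if d ∈ A - A then -d ∈ A - A.
Enumerate nonzero differences d = a - a' with a > a' (then include -d):
Positive differences: {1, 2, 3, 4, 5, 6, 7, 8, 9, 11, 12, 13}
Full difference set: {0} ∪ (positive diffs) ∪ (negative diffs).
|A - A| = 1 + 2·12 = 25 (matches direct enumeration: 25).

|A - A| = 25


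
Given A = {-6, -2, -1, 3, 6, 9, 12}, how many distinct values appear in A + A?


A + A = {a + a' : a, a' ∈ A}; |A| = 7.
General bounds: 2|A| - 1 ≤ |A + A| ≤ |A|(|A|+1)/2, i.e. 13 ≤ |A + A| ≤ 28.
Lower bound 2|A|-1 is attained iff A is an arithmetic progression.
Enumerate sums a + a' for a ≤ a' (symmetric, so this suffices):
a = -6: -6+-6=-12, -6+-2=-8, -6+-1=-7, -6+3=-3, -6+6=0, -6+9=3, -6+12=6
a = -2: -2+-2=-4, -2+-1=-3, -2+3=1, -2+6=4, -2+9=7, -2+12=10
a = -1: -1+-1=-2, -1+3=2, -1+6=5, -1+9=8, -1+12=11
a = 3: 3+3=6, 3+6=9, 3+9=12, 3+12=15
a = 6: 6+6=12, 6+9=15, 6+12=18
a = 9: 9+9=18, 9+12=21
a = 12: 12+12=24
Distinct sums: {-12, -8, -7, -4, -3, -2, 0, 1, 2, 3, 4, 5, 6, 7, 8, 9, 10, 11, 12, 15, 18, 21, 24}
|A + A| = 23

|A + A| = 23


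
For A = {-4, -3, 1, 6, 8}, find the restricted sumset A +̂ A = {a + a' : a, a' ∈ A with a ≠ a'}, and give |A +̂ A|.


Restricted sumset: A +̂ A = {a + a' : a ∈ A, a' ∈ A, a ≠ a'}.
Equivalently, take A + A and drop any sum 2a that is achievable ONLY as a + a for a ∈ A (i.e. sums representable only with equal summands).
Enumerate pairs (a, a') with a < a' (symmetric, so each unordered pair gives one sum; this covers all a ≠ a'):
  -4 + -3 = -7
  -4 + 1 = -3
  -4 + 6 = 2
  -4 + 8 = 4
  -3 + 1 = -2
  -3 + 6 = 3
  -3 + 8 = 5
  1 + 6 = 7
  1 + 8 = 9
  6 + 8 = 14
Collected distinct sums: {-7, -3, -2, 2, 3, 4, 5, 7, 9, 14}
|A +̂ A| = 10
(Reference bound: |A +̂ A| ≥ 2|A| - 3 for |A| ≥ 2, with |A| = 5 giving ≥ 7.)

|A +̂ A| = 10
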